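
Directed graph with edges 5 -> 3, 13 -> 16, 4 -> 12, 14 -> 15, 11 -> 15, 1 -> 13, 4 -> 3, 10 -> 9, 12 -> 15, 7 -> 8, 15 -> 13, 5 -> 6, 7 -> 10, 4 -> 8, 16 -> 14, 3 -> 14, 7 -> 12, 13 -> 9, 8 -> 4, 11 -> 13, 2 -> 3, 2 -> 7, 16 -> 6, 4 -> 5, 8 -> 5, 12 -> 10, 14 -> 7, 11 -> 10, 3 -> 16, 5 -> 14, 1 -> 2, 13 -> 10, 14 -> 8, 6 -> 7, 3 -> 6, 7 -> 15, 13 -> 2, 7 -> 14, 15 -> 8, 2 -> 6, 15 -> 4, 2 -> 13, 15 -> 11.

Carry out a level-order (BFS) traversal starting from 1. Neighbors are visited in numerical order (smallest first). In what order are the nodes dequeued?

Visit 1; enqueue 2, 13 → queue [2, 13]
Visit 2; enqueue 3, 6, 7 → queue [13, 3, 6, 7]
Visit 13; enqueue 9, 10, 16 → queue [3, 6, 7, 9, 10, 16]
Visit 3; enqueue 14 → queue [6, 7, 9, 10, 16, 14]
Visit 6 → queue [7, 9, 10, 16, 14]
Visit 7; enqueue 8, 12, 15 → queue [9, 10, 16, 14, 8, 12, 15]
Visit 9 → queue [10, 16, 14, 8, 12, 15]
Visit 10 → queue [16, 14, 8, 12, 15]
Visit 16 → queue [14, 8, 12, 15]
Visit 14 → queue [8, 12, 15]
Visit 8; enqueue 4, 5 → queue [12, 15, 4, 5]
Visit 12 → queue [15, 4, 5]
Visit 15; enqueue 11 → queue [4, 5, 11]
Visit 4 → queue [5, 11]
Visit 5 → queue [11]
Visit 11 → queue []

1 → 2 → 13 → 3 → 6 → 7 → 9 → 10 → 16 → 14 → 8 → 12 → 15 → 4 → 5 → 11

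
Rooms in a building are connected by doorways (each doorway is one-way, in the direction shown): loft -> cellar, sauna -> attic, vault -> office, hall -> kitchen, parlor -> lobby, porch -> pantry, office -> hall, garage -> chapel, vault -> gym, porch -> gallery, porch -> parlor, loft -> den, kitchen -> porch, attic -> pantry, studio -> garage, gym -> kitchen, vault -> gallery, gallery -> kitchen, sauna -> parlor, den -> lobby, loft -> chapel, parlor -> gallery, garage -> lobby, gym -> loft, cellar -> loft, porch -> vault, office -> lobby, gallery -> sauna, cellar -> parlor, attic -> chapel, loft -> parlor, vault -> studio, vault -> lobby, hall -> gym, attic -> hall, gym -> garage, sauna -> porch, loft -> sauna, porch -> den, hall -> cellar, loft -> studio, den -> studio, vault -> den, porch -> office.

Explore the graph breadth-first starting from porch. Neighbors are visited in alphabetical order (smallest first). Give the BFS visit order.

Visit porch; enqueue den, gallery, office, pantry, parlor, vault → queue [den, gallery, office, pantry, parlor, vault]
Visit den; enqueue lobby, studio → queue [gallery, office, pantry, parlor, vault, lobby, studio]
Visit gallery; enqueue kitchen, sauna → queue [office, pantry, parlor, vault, lobby, studio, kitchen, sauna]
Visit office; enqueue hall → queue [pantry, parlor, vault, lobby, studio, kitchen, sauna, hall]
Visit pantry → queue [parlor, vault, lobby, studio, kitchen, sauna, hall]
Visit parlor → queue [vault, lobby, studio, kitchen, sauna, hall]
Visit vault; enqueue gym → queue [lobby, studio, kitchen, sauna, hall, gym]
Visit lobby → queue [studio, kitchen, sauna, hall, gym]
Visit studio; enqueue garage → queue [kitchen, sauna, hall, gym, garage]
Visit kitchen → queue [sauna, hall, gym, garage]
Visit sauna; enqueue attic → queue [hall, gym, garage, attic]
Visit hall; enqueue cellar → queue [gym, garage, attic, cellar]
Visit gym; enqueue loft → queue [garage, attic, cellar, loft]
Visit garage; enqueue chapel → queue [attic, cellar, loft, chapel]
Visit attic → queue [cellar, loft, chapel]
Visit cellar → queue [loft, chapel]
Visit loft → queue [chapel]
Visit chapel → queue []

porch -> den -> gallery -> office -> pantry -> parlor -> vault -> lobby -> studio -> kitchen -> sauna -> hall -> gym -> garage -> attic -> cellar -> loft -> chapel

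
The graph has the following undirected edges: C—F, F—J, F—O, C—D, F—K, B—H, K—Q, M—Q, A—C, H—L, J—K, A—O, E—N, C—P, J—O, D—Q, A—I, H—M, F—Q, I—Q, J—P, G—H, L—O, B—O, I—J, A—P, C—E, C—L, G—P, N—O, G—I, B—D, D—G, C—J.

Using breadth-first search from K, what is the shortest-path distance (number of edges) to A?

Level 0: K
Level 1: F, J, Q
Level 2: C, D, I, M, O, P
Level 3: A, B, E, G, H, L, N
A first appears at level 3.

3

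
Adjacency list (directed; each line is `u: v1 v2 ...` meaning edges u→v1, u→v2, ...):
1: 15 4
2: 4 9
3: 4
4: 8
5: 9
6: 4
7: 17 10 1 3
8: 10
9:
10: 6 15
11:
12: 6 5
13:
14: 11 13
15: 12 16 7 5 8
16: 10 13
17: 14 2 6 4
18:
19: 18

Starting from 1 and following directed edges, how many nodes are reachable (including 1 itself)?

BFS from 1 visits: 1, 15, 4, 12, 16, 7, 5, 8, 6, 10, 13, 17, 3, 9, 14, 2, 11
Reachable nodes: 17 of 19 total.

17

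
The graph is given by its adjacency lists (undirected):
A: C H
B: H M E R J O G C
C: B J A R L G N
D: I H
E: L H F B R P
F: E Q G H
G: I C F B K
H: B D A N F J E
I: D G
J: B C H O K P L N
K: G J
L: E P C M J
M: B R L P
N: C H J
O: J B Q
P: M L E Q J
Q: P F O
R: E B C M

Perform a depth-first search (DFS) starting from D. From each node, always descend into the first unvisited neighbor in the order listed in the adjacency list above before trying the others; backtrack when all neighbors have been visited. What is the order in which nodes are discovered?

Visit D
D → I
I → G
G → C
C → B
B → H
H → A
H → N
N → J
J → O
O → Q
Q → P
P → M
M → R
R → E
E → L
E → F
J → K

D -> I -> G -> C -> B -> H -> A -> N -> J -> O -> Q -> P -> M -> R -> E -> L -> F -> K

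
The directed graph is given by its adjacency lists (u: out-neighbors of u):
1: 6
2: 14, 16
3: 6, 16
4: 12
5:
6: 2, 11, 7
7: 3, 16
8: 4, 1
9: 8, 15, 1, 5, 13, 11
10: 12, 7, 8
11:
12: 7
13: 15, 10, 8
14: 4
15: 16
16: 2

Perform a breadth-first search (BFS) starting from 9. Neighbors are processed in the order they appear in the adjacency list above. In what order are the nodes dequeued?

9 8 15 1 5 13 11 4 16 6 10 12 2 7 14 3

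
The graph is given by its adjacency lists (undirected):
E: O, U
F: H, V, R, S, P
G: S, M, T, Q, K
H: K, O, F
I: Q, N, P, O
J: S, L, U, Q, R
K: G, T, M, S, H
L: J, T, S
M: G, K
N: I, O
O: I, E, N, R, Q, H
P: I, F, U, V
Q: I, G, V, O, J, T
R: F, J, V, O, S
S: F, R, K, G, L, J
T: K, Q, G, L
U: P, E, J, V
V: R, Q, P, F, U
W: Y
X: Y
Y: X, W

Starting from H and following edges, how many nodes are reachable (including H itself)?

BFS from H visits: H, O, K, F, R, Q, N, I, E, T, S, M, G, V, P, J, U, L
Reachable nodes: 18 of 21 total.

18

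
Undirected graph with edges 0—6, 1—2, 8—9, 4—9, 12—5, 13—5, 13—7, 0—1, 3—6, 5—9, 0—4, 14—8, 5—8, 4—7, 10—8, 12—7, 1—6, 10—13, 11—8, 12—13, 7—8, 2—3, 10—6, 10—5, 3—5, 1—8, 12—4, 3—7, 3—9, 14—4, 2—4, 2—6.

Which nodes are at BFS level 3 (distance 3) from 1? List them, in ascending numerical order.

12, 13

Level 0: 1
Level 1: 0, 2, 6, 8
Level 2: 3, 4, 5, 7, 9, 10, 11, 14
Level 3: 12, 13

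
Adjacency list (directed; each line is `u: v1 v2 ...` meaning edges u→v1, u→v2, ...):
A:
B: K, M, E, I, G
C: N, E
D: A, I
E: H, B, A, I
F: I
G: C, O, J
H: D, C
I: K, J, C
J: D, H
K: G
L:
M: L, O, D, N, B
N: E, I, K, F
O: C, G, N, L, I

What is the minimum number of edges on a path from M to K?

2

Level 0: M
Level 1: B, D, L, N, O
Level 2: A, C, E, F, G, I, K
Level 3: H, J
K first appears at level 2.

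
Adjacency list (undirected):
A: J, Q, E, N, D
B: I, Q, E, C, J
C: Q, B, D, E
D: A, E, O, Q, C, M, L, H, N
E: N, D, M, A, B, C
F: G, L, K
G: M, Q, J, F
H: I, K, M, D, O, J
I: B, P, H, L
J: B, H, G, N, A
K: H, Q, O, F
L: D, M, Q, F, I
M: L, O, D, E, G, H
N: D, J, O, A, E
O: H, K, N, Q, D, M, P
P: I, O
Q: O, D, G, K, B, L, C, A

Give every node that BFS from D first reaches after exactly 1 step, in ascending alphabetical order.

Level 0: D
Level 1: A, C, E, H, L, M, N, O, Q
Level 2: B, F, G, I, J, K, P

A, C, E, H, L, M, N, O, Q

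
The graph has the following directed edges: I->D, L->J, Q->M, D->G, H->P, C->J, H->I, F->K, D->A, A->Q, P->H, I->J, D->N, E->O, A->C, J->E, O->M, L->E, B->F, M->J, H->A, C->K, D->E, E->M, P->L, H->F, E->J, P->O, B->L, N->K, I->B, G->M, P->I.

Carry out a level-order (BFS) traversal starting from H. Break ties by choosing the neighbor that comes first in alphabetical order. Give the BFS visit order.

H → A → F → I → P → C → Q → K → B → D → J → L → O → M → E → G → N

Visit H; enqueue A, F, I, P → queue [A, F, I, P]
Visit A; enqueue C, Q → queue [F, I, P, C, Q]
Visit F; enqueue K → queue [I, P, C, Q, K]
Visit I; enqueue B, D, J → queue [P, C, Q, K, B, D, J]
Visit P; enqueue L, O → queue [C, Q, K, B, D, J, L, O]
Visit C → queue [Q, K, B, D, J, L, O]
Visit Q; enqueue M → queue [K, B, D, J, L, O, M]
Visit K → queue [B, D, J, L, O, M]
Visit B → queue [D, J, L, O, M]
Visit D; enqueue E, G, N → queue [J, L, O, M, E, G, N]
Visit J → queue [L, O, M, E, G, N]
Visit L → queue [O, M, E, G, N]
Visit O → queue [M, E, G, N]
Visit M → queue [E, G, N]
Visit E → queue [G, N]
Visit G → queue [N]
Visit N → queue []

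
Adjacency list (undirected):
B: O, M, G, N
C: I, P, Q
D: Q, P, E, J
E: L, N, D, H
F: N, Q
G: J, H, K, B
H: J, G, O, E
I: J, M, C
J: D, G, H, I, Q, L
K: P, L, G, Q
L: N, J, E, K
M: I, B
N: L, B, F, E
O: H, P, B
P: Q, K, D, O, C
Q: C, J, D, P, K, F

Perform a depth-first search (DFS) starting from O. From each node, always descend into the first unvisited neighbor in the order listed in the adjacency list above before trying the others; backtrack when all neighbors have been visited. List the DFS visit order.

O → H → J → D → Q → C → I → M → B → G → K → P → L → N → F → E

Visit O
O → H
H → J
J → D
D → Q
Q → C
C → I
I → M
M → B
B → G
G → K
K → P
K → L
L → N
N → F
N → E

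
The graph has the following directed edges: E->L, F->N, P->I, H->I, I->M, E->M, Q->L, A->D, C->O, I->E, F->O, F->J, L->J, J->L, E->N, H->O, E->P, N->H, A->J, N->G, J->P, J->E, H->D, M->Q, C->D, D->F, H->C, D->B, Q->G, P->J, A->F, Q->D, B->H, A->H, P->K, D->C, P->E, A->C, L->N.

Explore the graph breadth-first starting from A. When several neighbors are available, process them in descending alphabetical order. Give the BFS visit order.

A, J, H, F, D, C, P, L, E, O, I, N, B, K, M, G, Q

Visit A; enqueue J, H, F, D, C → queue [J, H, F, D, C]
Visit J; enqueue P, L, E → queue [H, F, D, C, P, L, E]
Visit H; enqueue O, I → queue [F, D, C, P, L, E, O, I]
Visit F; enqueue N → queue [D, C, P, L, E, O, I, N]
Visit D; enqueue B → queue [C, P, L, E, O, I, N, B]
Visit C → queue [P, L, E, O, I, N, B]
Visit P; enqueue K → queue [L, E, O, I, N, B, K]
Visit L → queue [E, O, I, N, B, K]
Visit E; enqueue M → queue [O, I, N, B, K, M]
Visit O → queue [I, N, B, K, M]
Visit I → queue [N, B, K, M]
Visit N; enqueue G → queue [B, K, M, G]
Visit B → queue [K, M, G]
Visit K → queue [M, G]
Visit M; enqueue Q → queue [G, Q]
Visit G → queue [Q]
Visit Q → queue []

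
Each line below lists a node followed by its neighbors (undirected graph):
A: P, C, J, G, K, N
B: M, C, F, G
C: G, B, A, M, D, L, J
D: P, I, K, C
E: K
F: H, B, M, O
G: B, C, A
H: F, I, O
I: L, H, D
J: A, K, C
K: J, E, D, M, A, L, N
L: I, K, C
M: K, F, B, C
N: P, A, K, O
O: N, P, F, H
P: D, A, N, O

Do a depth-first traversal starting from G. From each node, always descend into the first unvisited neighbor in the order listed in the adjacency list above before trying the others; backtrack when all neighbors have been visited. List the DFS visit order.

Visit G
G → B
B → M
M → K
K → J
J → A
A → P
P → D
D → I
I → L
L → C
I → H
H → F
F → O
O → N
K → E

G -> B -> M -> K -> J -> A -> P -> D -> I -> L -> C -> H -> F -> O -> N -> E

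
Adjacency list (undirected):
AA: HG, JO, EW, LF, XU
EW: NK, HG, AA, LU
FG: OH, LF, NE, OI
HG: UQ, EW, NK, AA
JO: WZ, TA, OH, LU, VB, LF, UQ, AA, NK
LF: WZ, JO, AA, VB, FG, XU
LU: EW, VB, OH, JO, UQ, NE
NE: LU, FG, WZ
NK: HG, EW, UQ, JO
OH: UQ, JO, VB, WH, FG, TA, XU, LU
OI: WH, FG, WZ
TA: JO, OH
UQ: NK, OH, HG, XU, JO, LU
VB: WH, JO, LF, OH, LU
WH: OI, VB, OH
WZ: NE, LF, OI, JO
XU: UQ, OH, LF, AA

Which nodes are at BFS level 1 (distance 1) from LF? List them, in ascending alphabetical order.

AA, FG, JO, VB, WZ, XU

Level 0: LF
Level 1: AA, FG, JO, VB, WZ, XU
Level 2: EW, HG, LU, NE, NK, OH, OI, TA, UQ, WH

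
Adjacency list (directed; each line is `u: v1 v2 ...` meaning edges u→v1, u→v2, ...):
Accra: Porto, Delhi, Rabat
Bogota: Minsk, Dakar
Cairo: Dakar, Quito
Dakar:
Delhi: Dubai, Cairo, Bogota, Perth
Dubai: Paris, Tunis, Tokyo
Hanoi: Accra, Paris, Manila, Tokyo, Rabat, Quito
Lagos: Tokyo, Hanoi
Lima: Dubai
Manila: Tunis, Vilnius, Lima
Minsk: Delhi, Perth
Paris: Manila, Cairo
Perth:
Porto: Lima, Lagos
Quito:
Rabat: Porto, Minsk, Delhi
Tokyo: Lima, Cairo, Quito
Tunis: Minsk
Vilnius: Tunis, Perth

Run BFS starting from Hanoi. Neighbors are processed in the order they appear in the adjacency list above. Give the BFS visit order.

Hanoi, Accra, Paris, Manila, Tokyo, Rabat, Quito, Porto, Delhi, Cairo, Tunis, Vilnius, Lima, Minsk, Lagos, Dubai, Bogota, Perth, Dakar

Visit Hanoi; enqueue Accra, Paris, Manila, Tokyo, Rabat, Quito → queue [Accra, Paris, Manila, Tokyo, Rabat, Quito]
Visit Accra; enqueue Porto, Delhi → queue [Paris, Manila, Tokyo, Rabat, Quito, Porto, Delhi]
Visit Paris; enqueue Cairo → queue [Manila, Tokyo, Rabat, Quito, Porto, Delhi, Cairo]
Visit Manila; enqueue Tunis, Vilnius, Lima → queue [Tokyo, Rabat, Quito, Porto, Delhi, Cairo, Tunis, Vilnius, Lima]
Visit Tokyo → queue [Rabat, Quito, Porto, Delhi, Cairo, Tunis, Vilnius, Lima]
Visit Rabat; enqueue Minsk → queue [Quito, Porto, Delhi, Cairo, Tunis, Vilnius, Lima, Minsk]
Visit Quito → queue [Porto, Delhi, Cairo, Tunis, Vilnius, Lima, Minsk]
Visit Porto; enqueue Lagos → queue [Delhi, Cairo, Tunis, Vilnius, Lima, Minsk, Lagos]
Visit Delhi; enqueue Dubai, Bogota, Perth → queue [Cairo, Tunis, Vilnius, Lima, Minsk, Lagos, Dubai, Bogota, Perth]
Visit Cairo; enqueue Dakar → queue [Tunis, Vilnius, Lima, Minsk, Lagos, Dubai, Bogota, Perth, Dakar]
Visit Tunis → queue [Vilnius, Lima, Minsk, Lagos, Dubai, Bogota, Perth, Dakar]
Visit Vilnius → queue [Lima, Minsk, Lagos, Dubai, Bogota, Perth, Dakar]
Visit Lima → queue [Minsk, Lagos, Dubai, Bogota, Perth, Dakar]
Visit Minsk → queue [Lagos, Dubai, Bogota, Perth, Dakar]
Visit Lagos → queue [Dubai, Bogota, Perth, Dakar]
Visit Dubai → queue [Bogota, Perth, Dakar]
Visit Bogota → queue [Perth, Dakar]
Visit Perth → queue [Dakar]
Visit Dakar → queue []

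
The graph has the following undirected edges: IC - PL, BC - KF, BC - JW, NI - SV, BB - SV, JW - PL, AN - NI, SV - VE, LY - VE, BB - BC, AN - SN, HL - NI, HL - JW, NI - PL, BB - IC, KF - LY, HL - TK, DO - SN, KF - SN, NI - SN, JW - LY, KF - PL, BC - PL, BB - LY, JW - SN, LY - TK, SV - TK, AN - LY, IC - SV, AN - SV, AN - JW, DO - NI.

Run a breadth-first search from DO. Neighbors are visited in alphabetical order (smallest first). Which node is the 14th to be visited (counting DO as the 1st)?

Visit DO; enqueue NI, SN → queue [NI, SN]
Visit NI; enqueue AN, HL, PL, SV → queue [SN, AN, HL, PL, SV]
Visit SN; enqueue JW, KF → queue [AN, HL, PL, SV, JW, KF]
Visit AN; enqueue LY → queue [HL, PL, SV, JW, KF, LY]
Visit HL; enqueue TK → queue [PL, SV, JW, KF, LY, TK]
Visit PL; enqueue BC, IC → queue [SV, JW, KF, LY, TK, BC, IC]
Visit SV; enqueue BB, VE → queue [JW, KF, LY, TK, BC, IC, BB, VE]
Visit JW → queue [KF, LY, TK, BC, IC, BB, VE]
Visit KF → queue [LY, TK, BC, IC, BB, VE]
Visit LY → queue [TK, BC, IC, BB, VE]
Visit TK → queue [BC, IC, BB, VE]
Visit BC → queue [IC, BB, VE]
Visit IC → queue [BB, VE]
Visit BB → queue [VE]
Visit VE → queue []

Visit order: DO, NI, SN, AN, HL, PL, SV, JW, KF, LY, TK, BC, IC, BB, VE

BB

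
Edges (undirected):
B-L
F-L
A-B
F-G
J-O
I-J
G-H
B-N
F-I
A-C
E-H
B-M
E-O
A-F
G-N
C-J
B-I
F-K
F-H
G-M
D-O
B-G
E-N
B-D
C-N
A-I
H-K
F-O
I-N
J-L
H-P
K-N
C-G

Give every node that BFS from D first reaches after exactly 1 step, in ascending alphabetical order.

B, O

Level 0: D
Level 1: B, O
Level 2: A, E, F, G, I, J, L, M, N
Level 3: C, H, K
Level 4: P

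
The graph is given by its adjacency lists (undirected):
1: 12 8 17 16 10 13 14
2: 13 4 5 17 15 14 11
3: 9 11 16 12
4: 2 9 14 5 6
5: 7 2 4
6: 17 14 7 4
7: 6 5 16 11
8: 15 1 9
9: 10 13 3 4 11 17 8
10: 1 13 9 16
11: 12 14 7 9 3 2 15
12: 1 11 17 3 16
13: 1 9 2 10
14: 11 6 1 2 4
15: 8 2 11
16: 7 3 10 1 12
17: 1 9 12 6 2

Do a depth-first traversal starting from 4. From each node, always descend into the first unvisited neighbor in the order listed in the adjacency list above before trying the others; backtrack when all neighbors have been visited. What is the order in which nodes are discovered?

Visit 4
4 → 2
2 → 13
13 → 1
1 → 12
12 → 11
11 → 14
14 → 6
6 → 17
17 → 9
9 → 10
10 → 16
16 → 7
7 → 5
16 → 3
9 → 8
8 → 15

4, 2, 13, 1, 12, 11, 14, 6, 17, 9, 10, 16, 7, 5, 3, 8, 15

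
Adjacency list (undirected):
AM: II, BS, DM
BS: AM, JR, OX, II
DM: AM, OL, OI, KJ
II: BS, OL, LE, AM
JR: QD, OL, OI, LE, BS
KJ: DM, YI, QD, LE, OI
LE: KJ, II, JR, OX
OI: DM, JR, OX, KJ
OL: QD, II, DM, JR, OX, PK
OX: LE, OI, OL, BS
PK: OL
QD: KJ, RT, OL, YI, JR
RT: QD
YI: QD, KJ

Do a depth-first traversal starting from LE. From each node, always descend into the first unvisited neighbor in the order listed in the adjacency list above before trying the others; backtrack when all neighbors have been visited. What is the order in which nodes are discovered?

LE, KJ, DM, AM, II, BS, JR, QD, RT, OL, OX, OI, PK, YI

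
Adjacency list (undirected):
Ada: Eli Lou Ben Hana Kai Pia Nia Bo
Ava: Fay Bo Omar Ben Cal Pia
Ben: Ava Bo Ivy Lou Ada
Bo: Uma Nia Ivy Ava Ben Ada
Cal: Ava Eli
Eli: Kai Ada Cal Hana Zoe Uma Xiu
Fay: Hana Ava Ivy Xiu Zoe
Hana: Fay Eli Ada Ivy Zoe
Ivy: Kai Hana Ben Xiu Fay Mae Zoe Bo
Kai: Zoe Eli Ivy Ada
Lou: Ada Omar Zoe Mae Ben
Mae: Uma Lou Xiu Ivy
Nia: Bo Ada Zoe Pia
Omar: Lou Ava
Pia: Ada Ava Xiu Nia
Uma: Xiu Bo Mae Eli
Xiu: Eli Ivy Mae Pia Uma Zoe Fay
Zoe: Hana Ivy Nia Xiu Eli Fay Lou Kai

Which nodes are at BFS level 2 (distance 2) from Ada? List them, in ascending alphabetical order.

Level 0: Ada
Level 1: Ben, Bo, Eli, Hana, Kai, Lou, Nia, Pia
Level 2: Ava, Cal, Fay, Ivy, Mae, Omar, Uma, Xiu, Zoe

Ava, Cal, Fay, Ivy, Mae, Omar, Uma, Xiu, Zoe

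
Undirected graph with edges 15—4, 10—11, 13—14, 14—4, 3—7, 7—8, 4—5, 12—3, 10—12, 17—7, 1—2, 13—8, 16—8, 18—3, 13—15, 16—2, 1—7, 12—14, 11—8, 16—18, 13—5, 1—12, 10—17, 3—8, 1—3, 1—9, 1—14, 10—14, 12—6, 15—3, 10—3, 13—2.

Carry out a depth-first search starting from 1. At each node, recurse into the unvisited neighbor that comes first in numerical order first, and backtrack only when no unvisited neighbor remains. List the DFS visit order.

1 -> 2 -> 13 -> 5 -> 4 -> 14 -> 10 -> 3 -> 7 -> 8 -> 11 -> 16 -> 18 -> 17 -> 12 -> 6 -> 15 -> 9

Visit 1
1 → 2
2 → 13
13 → 5
5 → 4
4 → 14
14 → 10
10 → 3
3 → 7
7 → 8
8 → 11
8 → 16
16 → 18
7 → 17
3 → 12
12 → 6
3 → 15
1 → 9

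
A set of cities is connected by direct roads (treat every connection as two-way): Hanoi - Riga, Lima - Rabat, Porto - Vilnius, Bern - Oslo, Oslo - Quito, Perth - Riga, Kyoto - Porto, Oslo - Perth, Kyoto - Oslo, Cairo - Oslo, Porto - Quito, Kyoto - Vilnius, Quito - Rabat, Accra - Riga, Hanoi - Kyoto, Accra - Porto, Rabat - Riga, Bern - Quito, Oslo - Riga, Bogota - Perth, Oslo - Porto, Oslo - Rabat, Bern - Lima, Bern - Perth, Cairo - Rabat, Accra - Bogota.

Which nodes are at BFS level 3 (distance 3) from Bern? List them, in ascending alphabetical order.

Level 0: Bern
Level 1: Lima, Oslo, Perth, Quito
Level 2: Bogota, Cairo, Kyoto, Porto, Rabat, Riga
Level 3: Accra, Hanoi, Vilnius

Accra, Hanoi, Vilnius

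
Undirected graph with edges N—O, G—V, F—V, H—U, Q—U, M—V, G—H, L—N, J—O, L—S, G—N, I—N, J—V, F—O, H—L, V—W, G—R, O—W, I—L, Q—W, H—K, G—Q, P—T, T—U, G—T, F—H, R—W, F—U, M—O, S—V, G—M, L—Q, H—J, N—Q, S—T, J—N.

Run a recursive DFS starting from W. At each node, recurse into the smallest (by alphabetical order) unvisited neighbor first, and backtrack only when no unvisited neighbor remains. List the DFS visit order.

W -> O -> F -> H -> G -> M -> V -> J -> N -> I -> L -> Q -> U -> T -> P -> S -> R -> K

Visit W
W → O
O → F
F → H
H → G
G → M
M → V
V → J
J → N
N → I
I → L
L → Q
Q → U
U → T
T → P
T → S
G → R
H → K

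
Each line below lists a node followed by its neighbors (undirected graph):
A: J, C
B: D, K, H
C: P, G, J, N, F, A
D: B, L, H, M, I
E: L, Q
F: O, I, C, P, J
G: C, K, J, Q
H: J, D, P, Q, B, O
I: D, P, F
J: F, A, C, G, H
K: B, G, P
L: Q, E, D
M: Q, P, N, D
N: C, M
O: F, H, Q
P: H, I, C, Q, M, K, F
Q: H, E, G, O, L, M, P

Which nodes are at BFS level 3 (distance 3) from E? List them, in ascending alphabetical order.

B, C, F, I, J, K, N

Level 0: E
Level 1: L, Q
Level 2: D, G, H, M, O, P
Level 3: B, C, F, I, J, K, N
Level 4: A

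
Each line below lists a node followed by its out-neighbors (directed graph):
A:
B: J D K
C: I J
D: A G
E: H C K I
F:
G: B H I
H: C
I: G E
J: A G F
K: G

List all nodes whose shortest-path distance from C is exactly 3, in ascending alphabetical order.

Level 0: C
Level 1: I, J
Level 2: A, E, F, G
Level 3: B, H, K
Level 4: D

B, H, K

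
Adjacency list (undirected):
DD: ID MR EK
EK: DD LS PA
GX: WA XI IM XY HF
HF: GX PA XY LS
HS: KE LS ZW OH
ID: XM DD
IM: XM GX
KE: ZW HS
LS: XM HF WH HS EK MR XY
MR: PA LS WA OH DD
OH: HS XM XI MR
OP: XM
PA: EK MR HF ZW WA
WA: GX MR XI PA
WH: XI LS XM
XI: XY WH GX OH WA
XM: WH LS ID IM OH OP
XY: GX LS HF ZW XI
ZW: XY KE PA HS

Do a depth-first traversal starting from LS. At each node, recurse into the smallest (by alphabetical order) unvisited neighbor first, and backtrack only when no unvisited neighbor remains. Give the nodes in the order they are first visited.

Visit LS
LS → EK
EK → DD
DD → ID
ID → XM
XM → IM
IM → GX
GX → HF
HF → PA
PA → MR
MR → OH
OH → HS
HS → KE
KE → ZW
ZW → XY
XY → XI
XI → WA
XI → WH
XM → OP

LS EK DD ID XM IM GX HF PA MR OH HS KE ZW XY XI WA WH OP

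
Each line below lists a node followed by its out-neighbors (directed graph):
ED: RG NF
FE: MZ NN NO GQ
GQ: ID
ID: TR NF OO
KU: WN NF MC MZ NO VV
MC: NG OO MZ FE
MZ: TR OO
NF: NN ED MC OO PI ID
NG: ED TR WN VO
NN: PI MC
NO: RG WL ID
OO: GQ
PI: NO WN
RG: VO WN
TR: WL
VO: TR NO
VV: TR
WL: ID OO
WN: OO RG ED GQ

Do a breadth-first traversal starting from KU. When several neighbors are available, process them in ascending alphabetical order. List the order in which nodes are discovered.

Visit KU; enqueue MC, MZ, NF, NO, VV, WN → queue [MC, MZ, NF, NO, VV, WN]
Visit MC; enqueue FE, NG, OO → queue [MZ, NF, NO, VV, WN, FE, NG, OO]
Visit MZ; enqueue TR → queue [NF, NO, VV, WN, FE, NG, OO, TR]
Visit NF; enqueue ED, ID, NN, PI → queue [NO, VV, WN, FE, NG, OO, TR, ED, ID, NN, PI]
Visit NO; enqueue RG, WL → queue [VV, WN, FE, NG, OO, TR, ED, ID, NN, PI, RG, WL]
Visit VV → queue [WN, FE, NG, OO, TR, ED, ID, NN, PI, RG, WL]
Visit WN; enqueue GQ → queue [FE, NG, OO, TR, ED, ID, NN, PI, RG, WL, GQ]
Visit FE → queue [NG, OO, TR, ED, ID, NN, PI, RG, WL, GQ]
Visit NG; enqueue VO → queue [OO, TR, ED, ID, NN, PI, RG, WL, GQ, VO]
Visit OO → queue [TR, ED, ID, NN, PI, RG, WL, GQ, VO]
Visit TR → queue [ED, ID, NN, PI, RG, WL, GQ, VO]
Visit ED → queue [ID, NN, PI, RG, WL, GQ, VO]
Visit ID → queue [NN, PI, RG, WL, GQ, VO]
Visit NN → queue [PI, RG, WL, GQ, VO]
Visit PI → queue [RG, WL, GQ, VO]
Visit RG → queue [WL, GQ, VO]
Visit WL → queue [GQ, VO]
Visit GQ → queue [VO]
Visit VO → queue []

KU → MC → MZ → NF → NO → VV → WN → FE → NG → OO → TR → ED → ID → NN → PI → RG → WL → GQ → VO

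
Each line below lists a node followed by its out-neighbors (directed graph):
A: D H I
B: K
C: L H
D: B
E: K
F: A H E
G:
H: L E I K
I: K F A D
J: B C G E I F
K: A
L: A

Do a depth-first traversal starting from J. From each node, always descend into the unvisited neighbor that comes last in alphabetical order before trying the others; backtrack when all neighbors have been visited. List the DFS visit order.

J, I, K, A, H, L, E, D, B, F, G, C

Visit J
J → I
I → K
K → A
A → H
H → L
H → E
A → D
D → B
I → F
J → G
J → C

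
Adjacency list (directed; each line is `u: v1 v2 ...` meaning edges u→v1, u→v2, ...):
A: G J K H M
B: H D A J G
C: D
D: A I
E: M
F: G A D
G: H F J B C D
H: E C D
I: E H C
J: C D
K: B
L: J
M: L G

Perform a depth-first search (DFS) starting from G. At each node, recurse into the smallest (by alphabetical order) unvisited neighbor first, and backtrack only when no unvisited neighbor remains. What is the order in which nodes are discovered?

Visit G
G → B
B → A
A → H
H → C
C → D
D → I
I → E
E → M
M → L
L → J
A → K
G → F

G -> B -> A -> H -> C -> D -> I -> E -> M -> L -> J -> K -> F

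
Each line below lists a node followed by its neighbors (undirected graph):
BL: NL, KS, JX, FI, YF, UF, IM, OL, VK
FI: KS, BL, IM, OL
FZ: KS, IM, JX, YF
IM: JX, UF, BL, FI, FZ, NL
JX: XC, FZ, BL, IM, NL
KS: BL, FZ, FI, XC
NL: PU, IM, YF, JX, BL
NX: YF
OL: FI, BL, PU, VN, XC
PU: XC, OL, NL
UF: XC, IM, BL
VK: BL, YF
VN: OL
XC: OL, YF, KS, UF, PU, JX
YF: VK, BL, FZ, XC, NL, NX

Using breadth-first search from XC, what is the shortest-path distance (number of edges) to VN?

2

Level 0: XC
Level 1: JX, KS, OL, PU, UF, YF
Level 2: BL, FI, FZ, IM, NL, NX, VK, VN
VN first appears at level 2.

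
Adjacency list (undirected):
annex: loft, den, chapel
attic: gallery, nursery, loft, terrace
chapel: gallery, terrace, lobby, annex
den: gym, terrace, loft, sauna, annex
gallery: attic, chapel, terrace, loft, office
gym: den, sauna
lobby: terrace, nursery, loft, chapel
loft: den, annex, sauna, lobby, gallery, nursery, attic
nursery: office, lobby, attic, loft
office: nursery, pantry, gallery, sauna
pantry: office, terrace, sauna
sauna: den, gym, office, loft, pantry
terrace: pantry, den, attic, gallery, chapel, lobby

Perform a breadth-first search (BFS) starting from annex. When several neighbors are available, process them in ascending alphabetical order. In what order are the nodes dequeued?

annex, chapel, den, loft, gallery, lobby, terrace, gym, sauna, attic, nursery, office, pantry

Visit annex; enqueue chapel, den, loft → queue [chapel, den, loft]
Visit chapel; enqueue gallery, lobby, terrace → queue [den, loft, gallery, lobby, terrace]
Visit den; enqueue gym, sauna → queue [loft, gallery, lobby, terrace, gym, sauna]
Visit loft; enqueue attic, nursery → queue [gallery, lobby, terrace, gym, sauna, attic, nursery]
Visit gallery; enqueue office → queue [lobby, terrace, gym, sauna, attic, nursery, office]
Visit lobby → queue [terrace, gym, sauna, attic, nursery, office]
Visit terrace; enqueue pantry → queue [gym, sauna, attic, nursery, office, pantry]
Visit gym → queue [sauna, attic, nursery, office, pantry]
Visit sauna → queue [attic, nursery, office, pantry]
Visit attic → queue [nursery, office, pantry]
Visit nursery → queue [office, pantry]
Visit office → queue [pantry]
Visit pantry → queue []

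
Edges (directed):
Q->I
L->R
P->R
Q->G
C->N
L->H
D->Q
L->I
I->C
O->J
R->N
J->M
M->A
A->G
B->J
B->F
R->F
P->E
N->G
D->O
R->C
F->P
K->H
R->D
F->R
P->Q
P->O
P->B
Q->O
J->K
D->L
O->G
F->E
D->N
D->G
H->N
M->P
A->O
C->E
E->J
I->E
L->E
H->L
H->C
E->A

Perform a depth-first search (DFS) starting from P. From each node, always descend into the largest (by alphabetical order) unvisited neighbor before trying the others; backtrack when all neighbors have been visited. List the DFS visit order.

P → R → N → G → F → E → J → M → A → O → K → H → L → I → C → D → Q → B

Visit P
P → R
R → N
N → G
R → F
F → E
E → J
J → M
M → A
A → O
J → K
K → H
H → L
L → I
I → C
R → D
D → Q
P → B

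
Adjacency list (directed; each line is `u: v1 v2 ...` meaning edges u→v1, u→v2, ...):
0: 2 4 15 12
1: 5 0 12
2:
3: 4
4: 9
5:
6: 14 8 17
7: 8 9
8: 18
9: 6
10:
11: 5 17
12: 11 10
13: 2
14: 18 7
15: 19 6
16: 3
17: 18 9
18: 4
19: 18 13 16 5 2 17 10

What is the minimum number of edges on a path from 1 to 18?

4

Level 0: 1
Level 1: 0, 5, 12
Level 2: 2, 4, 10, 11, 15
Level 3: 6, 9, 17, 19
Level 4: 8, 13, 14, 16, 18
Level 5: 3, 7
18 first appears at level 4.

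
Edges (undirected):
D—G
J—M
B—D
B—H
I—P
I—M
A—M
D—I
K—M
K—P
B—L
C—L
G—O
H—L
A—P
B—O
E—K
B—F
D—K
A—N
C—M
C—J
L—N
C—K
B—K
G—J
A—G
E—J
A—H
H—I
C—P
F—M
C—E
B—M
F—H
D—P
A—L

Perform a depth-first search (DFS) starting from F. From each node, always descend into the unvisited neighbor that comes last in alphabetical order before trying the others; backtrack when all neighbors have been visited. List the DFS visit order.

Visit F
F → M
M → K
K → P
P → I
I → H
H → L
L → N
N → A
A → G
G → O
O → B
B → D
G → J
J → E
E → C

F -> M -> K -> P -> I -> H -> L -> N -> A -> G -> O -> B -> D -> J -> E -> C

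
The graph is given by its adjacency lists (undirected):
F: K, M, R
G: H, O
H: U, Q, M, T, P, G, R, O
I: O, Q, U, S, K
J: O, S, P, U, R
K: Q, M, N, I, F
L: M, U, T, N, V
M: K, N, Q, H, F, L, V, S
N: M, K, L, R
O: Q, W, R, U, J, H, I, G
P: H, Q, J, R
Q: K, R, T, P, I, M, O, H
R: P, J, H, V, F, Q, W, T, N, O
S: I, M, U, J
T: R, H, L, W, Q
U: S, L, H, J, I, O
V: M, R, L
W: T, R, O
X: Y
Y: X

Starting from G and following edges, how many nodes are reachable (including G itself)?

18

BFS from G visits: G, H, O, U, Q, M, T, P, R, W, J, I, S, L, K, N, F, V
Reachable nodes: 18 of 20 total.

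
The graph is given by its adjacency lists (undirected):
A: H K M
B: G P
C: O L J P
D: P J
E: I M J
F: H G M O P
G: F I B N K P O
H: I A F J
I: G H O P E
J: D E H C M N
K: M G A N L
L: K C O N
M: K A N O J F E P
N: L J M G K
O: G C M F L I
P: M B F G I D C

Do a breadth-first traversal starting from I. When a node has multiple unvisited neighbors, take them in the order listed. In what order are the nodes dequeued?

I, G, H, O, P, E, F, B, N, K, A, J, C, M, L, D

Visit I; enqueue G, H, O, P, E → queue [G, H, O, P, E]
Visit G; enqueue F, B, N, K → queue [H, O, P, E, F, B, N, K]
Visit H; enqueue A, J → queue [O, P, E, F, B, N, K, A, J]
Visit O; enqueue C, M, L → queue [P, E, F, B, N, K, A, J, C, M, L]
Visit P; enqueue D → queue [E, F, B, N, K, A, J, C, M, L, D]
Visit E → queue [F, B, N, K, A, J, C, M, L, D]
Visit F → queue [B, N, K, A, J, C, M, L, D]
Visit B → queue [N, K, A, J, C, M, L, D]
Visit N → queue [K, A, J, C, M, L, D]
Visit K → queue [A, J, C, M, L, D]
Visit A → queue [J, C, M, L, D]
Visit J → queue [C, M, L, D]
Visit C → queue [M, L, D]
Visit M → queue [L, D]
Visit L → queue [D]
Visit D → queue []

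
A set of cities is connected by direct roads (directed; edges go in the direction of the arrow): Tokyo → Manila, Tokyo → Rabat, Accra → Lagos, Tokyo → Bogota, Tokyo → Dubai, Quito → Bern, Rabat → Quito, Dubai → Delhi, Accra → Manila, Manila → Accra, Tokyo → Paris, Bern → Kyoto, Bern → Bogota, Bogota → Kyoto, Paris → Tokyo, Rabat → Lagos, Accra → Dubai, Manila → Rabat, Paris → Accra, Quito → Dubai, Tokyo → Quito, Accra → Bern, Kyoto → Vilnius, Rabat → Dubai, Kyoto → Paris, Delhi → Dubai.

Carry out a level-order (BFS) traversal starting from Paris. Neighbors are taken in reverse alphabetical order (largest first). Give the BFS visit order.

Visit Paris; enqueue Tokyo, Accra → queue [Tokyo, Accra]
Visit Tokyo; enqueue Rabat, Quito, Manila, Dubai, Bogota → queue [Accra, Rabat, Quito, Manila, Dubai, Bogota]
Visit Accra; enqueue Lagos, Bern → queue [Rabat, Quito, Manila, Dubai, Bogota, Lagos, Bern]
Visit Rabat → queue [Quito, Manila, Dubai, Bogota, Lagos, Bern]
Visit Quito → queue [Manila, Dubai, Bogota, Lagos, Bern]
Visit Manila → queue [Dubai, Bogota, Lagos, Bern]
Visit Dubai; enqueue Delhi → queue [Bogota, Lagos, Bern, Delhi]
Visit Bogota; enqueue Kyoto → queue [Lagos, Bern, Delhi, Kyoto]
Visit Lagos → queue [Bern, Delhi, Kyoto]
Visit Bern → queue [Delhi, Kyoto]
Visit Delhi → queue [Kyoto]
Visit Kyoto; enqueue Vilnius → queue [Vilnius]
Visit Vilnius → queue []

Paris, Tokyo, Accra, Rabat, Quito, Manila, Dubai, Bogota, Lagos, Bern, Delhi, Kyoto, Vilnius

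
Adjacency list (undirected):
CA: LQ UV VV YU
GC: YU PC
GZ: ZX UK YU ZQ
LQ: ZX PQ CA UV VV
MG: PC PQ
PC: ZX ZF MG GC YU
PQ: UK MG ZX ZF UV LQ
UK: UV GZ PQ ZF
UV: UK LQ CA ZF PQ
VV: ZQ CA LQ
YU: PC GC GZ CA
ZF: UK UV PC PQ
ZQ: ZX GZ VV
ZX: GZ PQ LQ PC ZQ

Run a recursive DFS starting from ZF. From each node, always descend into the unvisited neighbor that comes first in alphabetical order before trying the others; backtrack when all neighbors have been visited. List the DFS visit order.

ZF → PC → GC → YU → CA → LQ → PQ → MG → UK → GZ → ZQ → VV → ZX → UV

Visit ZF
ZF → PC
PC → GC
GC → YU
YU → CA
CA → LQ
LQ → PQ
PQ → MG
PQ → UK
UK → GZ
GZ → ZQ
ZQ → VV
ZQ → ZX
UK → UV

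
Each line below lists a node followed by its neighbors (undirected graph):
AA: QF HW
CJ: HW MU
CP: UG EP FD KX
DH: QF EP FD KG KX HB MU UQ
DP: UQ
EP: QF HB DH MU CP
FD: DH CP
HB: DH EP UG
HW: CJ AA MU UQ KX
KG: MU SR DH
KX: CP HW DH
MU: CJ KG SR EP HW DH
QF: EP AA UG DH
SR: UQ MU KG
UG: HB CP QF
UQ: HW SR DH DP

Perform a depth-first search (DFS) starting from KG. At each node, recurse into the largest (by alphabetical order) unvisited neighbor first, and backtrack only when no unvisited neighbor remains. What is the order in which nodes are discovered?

KG -> SR -> UQ -> HW -> MU -> EP -> QF -> UG -> HB -> DH -> KX -> CP -> FD -> AA -> CJ -> DP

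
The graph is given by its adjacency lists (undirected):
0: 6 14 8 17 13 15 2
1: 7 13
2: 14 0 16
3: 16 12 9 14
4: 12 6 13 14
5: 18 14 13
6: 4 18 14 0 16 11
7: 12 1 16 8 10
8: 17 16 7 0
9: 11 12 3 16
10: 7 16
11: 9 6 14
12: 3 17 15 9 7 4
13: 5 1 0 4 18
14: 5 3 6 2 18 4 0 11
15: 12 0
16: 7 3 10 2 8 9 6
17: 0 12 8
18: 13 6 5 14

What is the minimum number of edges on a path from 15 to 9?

Level 0: 15
Level 1: 0, 12
Level 2: 2, 3, 4, 6, 7, 8, 9, 13, 14, 17
Level 3: 1, 5, 10, 11, 16, 18
9 first appears at level 2.

2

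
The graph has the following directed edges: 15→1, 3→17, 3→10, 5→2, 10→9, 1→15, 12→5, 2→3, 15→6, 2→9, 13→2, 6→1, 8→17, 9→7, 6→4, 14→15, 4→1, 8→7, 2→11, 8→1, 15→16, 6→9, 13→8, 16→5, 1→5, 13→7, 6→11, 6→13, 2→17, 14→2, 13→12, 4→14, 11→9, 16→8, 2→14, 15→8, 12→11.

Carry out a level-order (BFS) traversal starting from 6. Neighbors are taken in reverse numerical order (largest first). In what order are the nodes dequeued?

Visit 6; enqueue 13, 11, 9, 4, 1 → queue [13, 11, 9, 4, 1]
Visit 13; enqueue 12, 8, 7, 2 → queue [11, 9, 4, 1, 12, 8, 7, 2]
Visit 11 → queue [9, 4, 1, 12, 8, 7, 2]
Visit 9 → queue [4, 1, 12, 8, 7, 2]
Visit 4; enqueue 14 → queue [1, 12, 8, 7, 2, 14]
Visit 1; enqueue 15, 5 → queue [12, 8, 7, 2, 14, 15, 5]
Visit 12 → queue [8, 7, 2, 14, 15, 5]
Visit 8; enqueue 17 → queue [7, 2, 14, 15, 5, 17]
Visit 7 → queue [2, 14, 15, 5, 17]
Visit 2; enqueue 3 → queue [14, 15, 5, 17, 3]
Visit 14 → queue [15, 5, 17, 3]
Visit 15; enqueue 16 → queue [5, 17, 3, 16]
Visit 5 → queue [17, 3, 16]
Visit 17 → queue [3, 16]
Visit 3; enqueue 10 → queue [16, 10]
Visit 16 → queue [10]
Visit 10 → queue []

6 -> 13 -> 11 -> 9 -> 4 -> 1 -> 12 -> 8 -> 7 -> 2 -> 14 -> 15 -> 5 -> 17 -> 3 -> 16 -> 10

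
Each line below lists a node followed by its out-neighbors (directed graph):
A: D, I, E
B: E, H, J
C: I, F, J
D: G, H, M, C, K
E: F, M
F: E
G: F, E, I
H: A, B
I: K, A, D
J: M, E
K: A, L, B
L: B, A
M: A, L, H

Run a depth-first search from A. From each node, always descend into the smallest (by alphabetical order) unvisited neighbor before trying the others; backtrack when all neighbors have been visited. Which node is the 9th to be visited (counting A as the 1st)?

J

Visit A
A → D
D → C
C → F
F → E
E → M
M → H
H → B
B → J
M → L
C → I
I → K
D → G

Visit order: A, D, C, F, E, M, H, B, J, L, I, K, G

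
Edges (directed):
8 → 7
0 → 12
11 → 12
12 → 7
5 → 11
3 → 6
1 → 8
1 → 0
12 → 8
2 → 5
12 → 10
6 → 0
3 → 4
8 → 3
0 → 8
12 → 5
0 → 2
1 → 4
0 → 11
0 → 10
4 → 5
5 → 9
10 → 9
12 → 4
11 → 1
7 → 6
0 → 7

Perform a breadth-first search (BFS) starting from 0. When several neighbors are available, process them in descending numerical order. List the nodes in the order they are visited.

Visit 0; enqueue 12, 11, 10, 8, 7, 2 → queue [12, 11, 10, 8, 7, 2]
Visit 12; enqueue 5, 4 → queue [11, 10, 8, 7, 2, 5, 4]
Visit 11; enqueue 1 → queue [10, 8, 7, 2, 5, 4, 1]
Visit 10; enqueue 9 → queue [8, 7, 2, 5, 4, 1, 9]
Visit 8; enqueue 3 → queue [7, 2, 5, 4, 1, 9, 3]
Visit 7; enqueue 6 → queue [2, 5, 4, 1, 9, 3, 6]
Visit 2 → queue [5, 4, 1, 9, 3, 6]
Visit 5 → queue [4, 1, 9, 3, 6]
Visit 4 → queue [1, 9, 3, 6]
Visit 1 → queue [9, 3, 6]
Visit 9 → queue [3, 6]
Visit 3 → queue [6]
Visit 6 → queue []

0 12 11 10 8 7 2 5 4 1 9 3 6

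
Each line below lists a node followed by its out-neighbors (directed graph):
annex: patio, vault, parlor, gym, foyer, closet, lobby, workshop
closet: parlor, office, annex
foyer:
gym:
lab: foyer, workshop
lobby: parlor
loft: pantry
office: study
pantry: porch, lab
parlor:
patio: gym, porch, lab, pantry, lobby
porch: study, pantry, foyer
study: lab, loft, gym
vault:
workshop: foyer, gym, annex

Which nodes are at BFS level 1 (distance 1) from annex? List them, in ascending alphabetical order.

closet, foyer, gym, lobby, parlor, patio, vault, workshop

Level 0: annex
Level 1: closet, foyer, gym, lobby, parlor, patio, vault, workshop
Level 2: lab, office, pantry, porch
Level 3: study
Level 4: loft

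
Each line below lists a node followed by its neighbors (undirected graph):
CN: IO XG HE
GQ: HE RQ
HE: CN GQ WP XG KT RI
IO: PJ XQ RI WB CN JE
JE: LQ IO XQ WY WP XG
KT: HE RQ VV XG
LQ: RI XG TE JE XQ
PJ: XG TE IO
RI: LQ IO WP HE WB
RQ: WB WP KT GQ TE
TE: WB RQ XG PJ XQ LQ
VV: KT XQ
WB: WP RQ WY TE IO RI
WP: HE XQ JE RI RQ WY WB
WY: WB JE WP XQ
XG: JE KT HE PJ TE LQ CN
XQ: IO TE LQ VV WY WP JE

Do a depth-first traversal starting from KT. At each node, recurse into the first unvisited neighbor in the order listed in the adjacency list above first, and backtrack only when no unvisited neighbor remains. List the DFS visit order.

KT, HE, CN, IO, PJ, XG, JE, LQ, RI, WP, XQ, TE, WB, RQ, GQ, WY, VV

Visit KT
KT → HE
HE → CN
CN → IO
IO → PJ
PJ → XG
XG → JE
JE → LQ
LQ → RI
RI → WP
WP → XQ
XQ → TE
TE → WB
WB → RQ
RQ → GQ
WB → WY
XQ → VV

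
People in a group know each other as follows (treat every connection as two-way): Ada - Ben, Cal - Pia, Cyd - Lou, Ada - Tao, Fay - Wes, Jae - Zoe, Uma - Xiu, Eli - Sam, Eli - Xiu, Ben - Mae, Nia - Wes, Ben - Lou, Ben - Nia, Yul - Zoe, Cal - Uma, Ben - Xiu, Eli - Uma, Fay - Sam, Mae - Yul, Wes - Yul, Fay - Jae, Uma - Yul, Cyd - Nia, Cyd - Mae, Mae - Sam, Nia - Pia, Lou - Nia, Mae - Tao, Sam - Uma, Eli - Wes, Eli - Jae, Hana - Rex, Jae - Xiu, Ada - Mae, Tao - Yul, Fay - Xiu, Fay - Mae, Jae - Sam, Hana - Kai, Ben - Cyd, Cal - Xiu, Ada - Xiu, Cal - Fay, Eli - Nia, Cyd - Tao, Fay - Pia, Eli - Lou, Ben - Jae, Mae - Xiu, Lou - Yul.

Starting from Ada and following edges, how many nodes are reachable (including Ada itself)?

18

BFS from Ada visits: Ada, Xiu, Tao, Mae, Ben, Uma, Jae, Fay, Eli, Cal, Yul, Cyd, Sam, Nia, Lou, Zoe, Wes, Pia
Reachable nodes: 18 of 21 total.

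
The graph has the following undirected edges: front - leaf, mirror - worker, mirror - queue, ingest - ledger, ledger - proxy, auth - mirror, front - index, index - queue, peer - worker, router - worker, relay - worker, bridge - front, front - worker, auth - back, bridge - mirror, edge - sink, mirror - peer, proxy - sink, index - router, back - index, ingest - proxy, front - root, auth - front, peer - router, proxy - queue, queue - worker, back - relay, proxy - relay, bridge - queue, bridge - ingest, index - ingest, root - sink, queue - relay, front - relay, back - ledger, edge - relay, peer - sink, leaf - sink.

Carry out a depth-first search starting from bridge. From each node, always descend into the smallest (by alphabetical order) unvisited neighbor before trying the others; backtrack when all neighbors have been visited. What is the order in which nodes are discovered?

bridge front auth back index ingest ledger proxy queue mirror peer router worker relay edge sink leaf root

Visit bridge
bridge → front
front → auth
auth → back
back → index
index → ingest
ingest → ledger
ledger → proxy
proxy → queue
queue → mirror
mirror → peer
peer → router
router → worker
worker → relay
relay → edge
edge → sink
sink → leaf
sink → root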